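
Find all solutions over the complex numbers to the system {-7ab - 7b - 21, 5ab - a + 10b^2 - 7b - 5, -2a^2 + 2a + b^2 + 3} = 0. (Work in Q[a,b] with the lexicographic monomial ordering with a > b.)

{(2, -1)}

Compute a lex Gröbner basis by Buchberger's algorithm.
f_1 = -7ab - 7b - 21, LT = ab.
f_2 = 5ab - a + 10b^2 - 7b - 5, LT = ab.
f_3 = -2a^2 + 2a + b^2 + 3, LT = a^2.

S(f_1,f_2): lcm = ab. S = 1/5a - 2b^2 + 12/5b + 4.
  leading term a: no divisor's leading term divides it; move 1/5a to the remainder.
  leading term b^2: no divisor's leading term divides it; move -2b^2 to the remainder.
  leading term b: no divisor's leading term divides it; move 12/5b to the remainder.
  leading term 1: no divisor's leading term divides it; move 4 to the remainder.
  remainder 1/5a - 2b^2 + 12/5b + 4 ≠ 0; add h_4 = 1/5a - 2b^2 + 12/5b + 4 to the basis.

S(f_1,f_3): lcm = a^2b. S = 2ab + 3a + 1/2b^3 + 3/2b.
  leading term ab: subtract (-2/7)·f_1 from 2ab + 3a + 1/2b^3 + 3/2b → 3a + 1/2b^3 - 1/2b - 6
  leading term a: subtract (15)·h_4 from 3a + 1/2b^3 - 1/2b - 6 → 1/2b^3 + 30b^2 - 73/2b - 66
  leading term b^3: no divisor's leading term divides it; move 1/2b^3 to the remainder.
  leading term b^2: no divisor's leading term divides it; move 30b^2 to the remainder.
  leading term b: no divisor's leading term divides it; move -73/2b to the remainder.
  leading term 1: no divisor's leading term divides it; move -66 to the remainder.
  remainder 1/2b^3 + 30b^2 - 73/2b - 66 ≠ 0; add h_5 = 1/2b^3 + 30b^2 - 73/2b - 66 to the basis.

S(f_2,f_3): lcm = a^2b. S = -1/5a^2 + 2ab^2 - 2/5ab - a + 1/2b^3 + 3/2b.
  leading term a^2: subtract (1/10)·f_3 from -1/5a^2 + 2ab^2 - 2/5ab - a + 1/2b^3 + 3/2b → 2ab^2 - 2/5ab - 6/5a + 1/2b^3 - 1/10b^2 + 3/2b - 3/10
  leading term ab^2: subtract (-2/7b)·f_1 from 2ab^2 - 2/5ab - 6/5a + 1/2b^3 - 1/10b^2 + 3/2b - 3/10 → -2/5ab - 6/5a + 1/2b^3 - 21/10b^2 - 9/2b - 3/10
  leading term ab: subtract (2/35)·f_1 from -2/5ab - 6/5a + 1/2b^3 - 21/10b^2 - 9/2b - 3/10 → -6/5a + 1/2b^3 - 21/10b^2 - 41/10b + 9/10
  leading term a: subtract (-6)·h_4 from -6/5a + 1/2b^3 - 21/10b^2 - 41/10b + 9/10 → 1/2b^3 - 141/10b^2 + 103/10b + 249/10
  leading term b^3: subtract (1)·h_5 from 1/2b^3 - 141/10b^2 + 103/10b + 249/10 → -441/10b^2 + 234/5b + 909/10
  leading term b^2: no divisor's leading term divides it; move -441/10b^2 to the remainder.
  leading term b: no divisor's leading term divides it; move 234/5b to the remainder.
  leading term 1: no divisor's leading term divides it; move 909/10 to the remainder.
  remainder -441/10b^2 + 234/5b + 909/10 ≠ 0; add h_6 = -441/10b^2 + 234/5b + 909/10 to the basis.

S(f_1,h_4): lcm = ab. S = 10b^3 - 12b^2 - 19b + 3.
  leading term b^3: subtract (20)·h_5 from 10b^3 - 12b^2 - 19b + 3 → -612b^2 + 711b + 1323
  leading term b^2: subtract (680/49)·h_6 from -612b^2 + 711b + 1323 → 3015/49b + 3015/49
  leading term b: no divisor's leading term divides it; move 3015/49b to the remainder.
  leading term 1: no divisor's leading term divides it; move 3015/49 to the remainder.
  remainder 3015/49b + 3015/49 ≠ 0; add h_7 = 3015/49b + 3015/49 to the basis.

The other S-polynomials (S(f_2,h_4), S(f_3,h_4), S(f_1,h_5), S(f_2,h_5), S(f_3,h_5), S(h_4,h_5), S(f_1,h_6), S(f_2,h_6), S(f_3,h_6), S(h_4,h_6), S(h_5,h_6), S(f_1,h_7), S(f_2,h_7), S(f_3,h_7), S(h_4,h_7), S(h_5,h_7), S(h_6,h_7)) all reduce to 0 modulo the current basis, so we have a Gröbner basis.
Inter-reduce: drop elements whose leading term is divisible by another's, tail-reduce, and make monic.
Reduced Gröbner basis: {a - 2, b + 1}.

The lex basis is triangular: the last element involves only b. Solving b + 1 = 0 gives b ∈ {-1}; substituting each value into the earlier elements determines the remaining variables.
  b = -1: the earlier basis element becomes a - 2 = 0, giving a = 2 — point (2, -1).
Each listed point satisfies every original equation (direct substitution).
This is the nonlinear analogue of row-reducing a linear system.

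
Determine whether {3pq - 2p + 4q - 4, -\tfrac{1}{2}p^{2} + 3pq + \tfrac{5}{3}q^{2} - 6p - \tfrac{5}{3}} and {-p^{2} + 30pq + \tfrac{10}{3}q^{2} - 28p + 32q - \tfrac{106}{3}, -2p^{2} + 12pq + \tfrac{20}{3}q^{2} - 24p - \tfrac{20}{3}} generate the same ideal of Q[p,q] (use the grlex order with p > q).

For a fixed monomial order, each ideal has a unique reduced Gröbner basis; comparing bases decides equality.
Buchberger on the first generating set:
f_1 = 3pq - 2p + 4q - 4, LT = pq.
f_2 = -\tfrac{1}{2}p^{2} + 3pq + \tfrac{5}{3}q^{2} - 6p - \tfrac{5}{3}, LT = p^{2}.

S(f_1,f_2): lcm = p^{2}q. S = 6pq^{2} + \tfrac{10}{3}q^{3} - \tfrac{2}{3}p^{2} - \tfrac{32}{3}pq - \tfrac{4}{3}p - \tfrac{10}{3}q.
  leading term pq^{2}: subtract (2q)·f_1 from 6pq^{2} + \tfrac{10}{3}q^{3} - \tfrac{2}{3}p^{2} - \tfrac{32}{3}pq - \tfrac{4}{3}p - \tfrac{10}{3}q → \tfrac{10}{3}q^{3} - \tfrac{2}{3}p^{2} - \tfrac{20}{3}pq - 8q^{2} - \tfrac{4}{3}p + \tfrac{14}{3}q
  leading term q^{3}: no divisor's leading term divides it; move \tfrac{10}{3}q^{3} to the remainder.
  leading term p^{2}: subtract (\tfrac{4}{3})·f_2 from -\tfrac{2}{3}p^{2} - \tfrac{20}{3}pq - 8q^{2} - \tfrac{4}{3}p + \tfrac{14}{3}q → -\tfrac{32}{3}pq - \tfrac{92}{9}q^{2} + \tfrac{20}{3}p + \tfrac{14}{3}q + \tfrac{20}{9}
  leading term pq: subtract (-\tfrac{32}{9})·f_1 from -\tfrac{32}{3}pq - \tfrac{92}{9}q^{2} + \tfrac{20}{3}p + \tfrac{14}{3}q + \tfrac{20}{9} → -\tfrac{92}{9}q^{2} - \tfrac{4}{9}p + \tfrac{170}{9}q - 12
  leading term q^{2}: no divisor's leading term divides it; move -\tfrac{92}{9}q^{2} to the remainder.
  leading term p: no divisor's leading term divides it; move -\tfrac{4}{9}p to the remainder.
  leading term q: no divisor's leading term divides it; move \tfrac{170}{9}q to the remainder.
  leading term 1: no divisor's leading term divides it; move -12 to the remainder.
  remainder \tfrac{10}{3}q^{3} - \tfrac{92}{9}q^{2} - \tfrac{4}{9}p + \tfrac{170}{9}q - 12 ≠ 0; add g_3 = \tfrac{10}{3}q^{3} - \tfrac{92}{9}q^{2} - \tfrac{4}{9}p + \tfrac{170}{9}q - 12 to the basis.

The other S-polynomials (S(f_1,g_3), S(f_2,g_3)) all reduce to 0 modulo the current basis, so we have a Gröbner basis.
Inter-reduce: drop elements whose leading term is divisible by another's, tail-reduce, and make monic.
Reduced Gröbner basis: {q^{3} - \tfrac{46}{15}q^{2} - \tfrac{2}{15}p + \tfrac{17}{3}q - \tfrac{18}{5}, p^{2} - \tfrac{10}{3}q^{2} + 8p + 8q - \tfrac{14}{3}, pq - \tfrac{2}{3}p + \tfrac{4}{3}q - \tfrac{4}{3}}.

Buchberger on the second generating set:
h_1 = -p^{2} + 30pq + \tfrac{10}{3}q^{2} - 28p + 32q - \tfrac{106}{3}, LT = p^{2}.
h_2 = -2p^{2} + 12pq + \tfrac{20}{3}q^{2} - 24p - \tfrac{20}{3}, LT = p^{2}.

S(h_1,h_2): lcm = p^{2}. S = -24pq + 16p - 32q + 32.
  leading term pq: no divisor's leading term divides it; move -24pq to the remainder.
  leading term p: no divisor's leading term divides it; move 16p to the remainder.
  leading term q: no divisor's leading term divides it; move -32q to the remainder.
  leading term 1: no divisor's leading term divides it; move 32 to the remainder.
  remainder -24pq + 16p - 32q + 32 ≠ 0; add k_3 = -24pq + 16p - 32q + 32 to the basis.

S(h_1,k_3): lcm = p^{2}q. S = -30pq^{2} - \tfrac{10}{3}q^{3} + \tfrac{2}{3}p^{2} + \tfrac{80}{3}pq - 32q^{2} + \tfrac{4}{3}p + \tfrac{106}{3}q.
  leading term pq^{2}: subtract (\tfrac{5}{4}q)·k_3 from -30pq^{2} - \tfrac{10}{3}q^{3} + \tfrac{2}{3}p^{2} + \tfrac{80}{3}pq - 32q^{2} + \tfrac{4}{3}p + \tfrac{106}{3}q → -\tfrac{10}{3}q^{3} + \tfrac{2}{3}p^{2} + \tfrac{20}{3}pq + 8q^{2} + \tfrac{4}{3}p - \tfrac{14}{3}q
  leading term q^{3}: no divisor's leading term divides it; move -\tfrac{10}{3}q^{3} to the remainder.
  leading term p^{2}: subtract (-\tfrac{2}{3})·h_1 from \tfrac{2}{3}p^{2} + \tfrac{20}{3}pq + 8q^{2} + \tfrac{4}{3}p - \tfrac{14}{3}q → \tfrac{80}{3}pq + \tfrac{92}{9}q^{2} - \tfrac{52}{3}p + \tfrac{50}{3}q - \tfrac{212}{9}
  leading term pq: subtract (-\tfrac{10}{9})·k_3 from \tfrac{80}{3}pq + \tfrac{92}{9}q^{2} - \tfrac{52}{3}p + \tfrac{50}{3}q - \tfrac{212}{9} → \tfrac{92}{9}q^{2} + \tfrac{4}{9}p - \tfrac{170}{9}q + 12
  leading term q^{2}: no divisor's leading term divides it; move \tfrac{92}{9}q^{2} to the remainder.
  leading term p: no divisor's leading term divides it; move \tfrac{4}{9}p to the remainder.
  leading term q: no divisor's leading term divides it; move -\tfrac{170}{9}q to the remainder.
  leading term 1: no divisor's leading term divides it; move 12 to the remainder.
  remainder -\tfrac{10}{3}q^{3} + \tfrac{92}{9}q^{2} + \tfrac{4}{9}p - \tfrac{170}{9}q + 12 ≠ 0; add k_4 = -\tfrac{10}{3}q^{3} + \tfrac{92}{9}q^{2} + \tfrac{4}{9}p - \tfrac{170}{9}q + 12 to the basis.

The other S-polynomials (S(h_2,k_3), S(h_1,k_4), S(h_2,k_4), S(k_3,k_4)) all reduce to 0 modulo the current basis, so we have a Gröbner basis.
Inter-reduce: drop elements whose leading term is divisible by another's, tail-reduce, and make monic.
Reduced Gröbner basis: {q^{3} - \tfrac{46}{15}q^{2} - \tfrac{2}{15}p + \tfrac{17}{3}q - \tfrac{18}{5}, p^{2} - \tfrac{10}{3}q^{2} + 8p + 8q - \tfrac{14}{3}, pq - \tfrac{2}{3}p + \tfrac{4}{3}q - \tfrac{4}{3}}.

These coincide, so the ideals are equal.
The choice of monomial ordering does not affect the verdict — as long as both bases are computed under the same ordering, their equality decides ideal equality.

Yes, the ideals are equal.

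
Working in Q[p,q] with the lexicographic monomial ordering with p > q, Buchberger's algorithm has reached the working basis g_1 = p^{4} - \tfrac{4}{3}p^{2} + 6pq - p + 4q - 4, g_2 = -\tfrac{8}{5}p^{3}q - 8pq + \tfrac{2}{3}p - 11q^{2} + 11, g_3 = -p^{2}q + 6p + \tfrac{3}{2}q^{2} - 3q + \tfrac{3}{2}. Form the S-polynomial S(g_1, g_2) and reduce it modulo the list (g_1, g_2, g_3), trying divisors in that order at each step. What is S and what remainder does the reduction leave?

S(g_1, g_2) = -\tfrac{19}{3}p^{2}q + \tfrac{5}{12}p^{2} - \tfrac{7}{8}pq^{2} - pq + \tfrac{55}{8}p + 4q^{2} - 4q; remainder on division = \tfrac{5}{12}p^{2} - \tfrac{7}{8}pq^{2} - pq - \tfrac{249}{8}p - \tfrac{11}{2}q^{2} + 15q - \tfrac{19}{2}.

lcm(LM(g_1), LM(g_2)) = p^{4}q.
S = (lcm/LT(g_1))·g_1 − (lcm/LT(g_2))·g_2 = -\tfrac{19}{3}p^{2}q + \tfrac{5}{12}p^{2} - \tfrac{7}{8}pq^{2} - pq + \tfrac{55}{8}p + 4q^{2} - 4q.
Reduce S modulo (g_1, g_2, g_3) in that order:
  leading term p^{2}q: subtract (\tfrac{19}{3})·g_3 from -\tfrac{19}{3}p^{2}q + \tfrac{5}{12}p^{2} - \tfrac{7}{8}pq^{2} - pq + \tfrac{55}{8}p + 4q^{2} - 4q → \tfrac{5}{12}p^{2} - \tfrac{7}{8}pq^{2} - pq - \tfrac{249}{8}p - \tfrac{11}{2}q^{2} + 15q - \tfrac{19}{2}
  leading term p^{2}: no divisor's leading term divides it; move \tfrac{5}{12}p^{2} to the remainder.
  leading term pq^{2}: no divisor's leading term divides it; move -\tfrac{7}{8}pq^{2} to the remainder.
  leading term pq: no divisor's leading term divides it; move -pq to the remainder.
  leading term p: no divisor's leading term divides it; move -\tfrac{249}{8}p to the remainder.
  leading term q^{2}: no divisor's leading term divides it; move -\tfrac{11}{2}q^{2} to the remainder.
  leading term q: no divisor's leading term divides it; move 15q to the remainder.
  leading term 1: no divisor's leading term divides it; move -\tfrac{19}{2} to the remainder.
The remainder \tfrac{5}{12}p^{2} - \tfrac{7}{8}pq^{2} - pq - \tfrac{249}{8}p - \tfrac{11}{2}q^{2} + 15q - \tfrac{19}{2} is nonzero, so it would be added as the next basis element.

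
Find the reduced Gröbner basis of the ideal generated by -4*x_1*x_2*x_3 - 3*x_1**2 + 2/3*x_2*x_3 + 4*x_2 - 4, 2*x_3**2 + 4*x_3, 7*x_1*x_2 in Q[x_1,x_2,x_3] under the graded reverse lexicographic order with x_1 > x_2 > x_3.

G = {x_1**2 - 2/9*x_2*x_3 - 4/3*x_2 + 4/3, x_1*x_2, x_2**2 + 1/4*x_2*x_3 - x_2, x_3**2 + 2*x_3}

f_1 = -4*x_1*x_2*x_3 - 3*x_1**2 + 2/3*x_2*x_3 + 4*x_2 - 4, LT = x_1*x_2*x_3.
f_2 = 2*x_3**2 + 4*x_3, LT = x_3**2.
f_3 = 7*x_1*x_2, LT = x_1*x_2.

S(f_1,f_2): lcm = x_1*x_2*x_3**2. S = 3/4*x_1**2*x_3 - 2*x_1*x_2*x_3 - 1/6*x_2*x_3**2 - x_2*x_3 + x_3.
  reduce S modulo (f_1, f_2, f_3):
  remainder 3/4*x_1**2*x_3 + 3/2*x_1**2 - x_2*x_3 - 2*x_2 + x_3 + 2 ≠ 0; add g_4 = 3/4*x_1**2*x_3 + 3/2*x_1**2 - x_2*x_3 - 2*x_2 + x_3 + 2 to the basis.

S(f_1,f_3): lcm = x_1*x_2*x_3. S = 3/4*x_1**2 - 1/6*x_2*x_3 - x_2 + 1.
  reduce S modulo (f_1, f_2, f_3, g_4):
  remainder 3/4*x_1**2 - 1/6*x_2*x_3 - x_2 + 1 ≠ 0; add g_5 = 3/4*x_1**2 - 1/6*x_2*x_3 - x_2 + 1 to the basis.

S(f_1,g_4): lcm = x_1**2*x_2*x_3. S = 3/4*x_1**3 - 2*x_1**2*x_2 - 1/6*x_1*x_2*x_3 + 4/3*x_2**2*x_3 - x_1*x_2 + 8/3*x_2**2 - 4/3*x_2*x_3 + x_1 - 8/3*x_2.
  reduce S modulo (f_1, f_2, f_3, g_4, g_5):
  remainder 4/3*x_2**2*x_3 + 8/3*x_2**2 - 4/3*x_2*x_3 - 8/3*x_2 ≠ 0; add g_6 = 4/3*x_2**2*x_3 + 8/3*x_2**2 - 4/3*x_2*x_3 - 8/3*x_2 to the basis.

S(f_1,g_5): lcm = x_1**2*x_2*x_3. S = 2/9*x_2**2*x_3**2 + 3/4*x_1**3 - 1/6*x_1*x_2*x_3 + 4/3*x_2**2*x_3 - x_1*x_2 - 4/3*x_2*x_3 + x_1.
  reduce S modulo (f_1, f_2, f_3, g_4, g_5, g_6):
  remainder -16/9*x_2**2 - 4/9*x_2*x_3 + 16/9*x_2 ≠ 0; add g_7 = -16/9*x_2**2 - 4/9*x_2*x_3 + 16/9*x_2 to the basis.

The other S-polynomials (S(f_2,f_3), S(f_2,g_4), S(f_3,g_4), S(f_2,g_5), S(f_3,g_5), S(g_4,g_5), S(f_1,g_6), S(f_2,g_6), S(f_3,g_6), S(g_4,g_6), S(g_5,g_6), S(f_1,g_7), S(f_2,g_7), S(f_3,g_7), S(g_4,g_7), S(g_5,g_7), S(g_6,g_7)) all reduce to 0 modulo the current basis, so we have a Gröbner basis.
Inter-reduce: drop elements whose leading term is divisible by another's, tail-reduce, and make monic.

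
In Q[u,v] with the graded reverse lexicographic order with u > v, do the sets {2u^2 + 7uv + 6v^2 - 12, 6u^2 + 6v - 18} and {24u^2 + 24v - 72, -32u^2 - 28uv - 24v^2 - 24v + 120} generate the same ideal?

Yes, the ideals are equal.

Equality of ideals is decidable: compute both reduced Gröbner bases (unique for the ordering) and check whether they agree.
Buchberger on the first generating set:
f_1 = 2u^2 + 7uv + 6v^2 - 12, LT = u^2.
f_2 = 6u^2 + 6v - 18, LT = u^2.

S(f_1,f_2): lcm = u^2. S = 7/2uv + 3v^2 - v - 3.
  reduce S modulo (f_1, f_2):
  remainder 7/2uv + 3v^2 - v - 3 ≠ 0; add g_3 = 7/2uv + 3v^2 - v - 3 to the basis.

S(f_1,g_3): lcm = u^2v. S = 37/14uv^2 + 3v^3 + 2/7uv + 6/7u - 6v.
  reduce S modulo (f_1, f_2, g_3):
  remainder 36/49v^3 + 25/49v^2 + 6/7u - 179/49v + 12/49 ≠ 0; add g_4 = 36/49v^3 + 25/49v^2 + 6/7u - 179/49v + 12/49 to the basis.

The other S-polynomials (S(f_2,g_3), S(f_1,g_4), S(f_2,g_4), S(g_3,g_4)) all reduce to 0 modulo the current basis, so we have a Gröbner basis.
Inter-reduce: drop elements whose leading term is divisible by another's, tail-reduce, and make monic.
Reduced Gröbner basis: {v^3 + 25/36v^2 + 7/6u - 179/36v + 1/3, u^2 + v - 3, uv + 6/7v^2 - 2/7v - 6/7}.

Buchberger on the second generating set:
h_1 = 24u^2 + 24v - 72, LT = u^2.
h_2 = -32u^2 - 28uv - 24v^2 - 24v + 120, LT = u^2.

S(h_1,h_2): lcm = u^2. S = -7/8uv - 3/4v^2 + 1/4v + 3/4.
  reduce S modulo (h_1, h_2):
  remainder -7/8uv - 3/4v^2 + 1/4v + 3/4 ≠ 0; add k_3 = -7/8uv - 3/4v^2 + 1/4v + 3/4 to the basis.

S(h_1,k_3): lcm = u^2v. S = -6/7uv^2 + 2/7uv + v^2 + 6/7u - 3v.
  reduce S modulo (h_1, h_2, k_3):
  remainder 36/49v^3 + 25/49v^2 + 6/7u - 179/49v + 12/49 ≠ 0; add k_4 = 36/49v^3 + 25/49v^2 + 6/7u - 179/49v + 12/49 to the basis.

The other S-polynomials (S(h_2,k_3), S(h_1,k_4), S(h_2,k_4), S(k_3,k_4)) all reduce to 0 modulo the current basis, so we have a Gröbner basis.
Inter-reduce: drop elements whose leading term is divisible by another's, tail-reduce, and make monic.
Reduced Gröbner basis: {v^3 + 25/36v^2 + 7/6u - 179/36v + 1/3, u^2 + v - 3, uv + 6/7v^2 - 2/7v - 6/7}.

These coincide, so the ideals are equal.
The same test decides containment: I ⊆ J iff every generator of I reduces to 0 modulo a Gröbner basis of J.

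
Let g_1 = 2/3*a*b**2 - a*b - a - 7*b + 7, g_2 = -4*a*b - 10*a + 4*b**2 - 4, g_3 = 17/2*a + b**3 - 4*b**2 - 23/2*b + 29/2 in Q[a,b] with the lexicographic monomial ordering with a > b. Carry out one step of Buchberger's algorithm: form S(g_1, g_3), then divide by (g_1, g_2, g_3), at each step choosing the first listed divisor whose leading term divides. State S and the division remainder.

S(g_1, g_3) = -3/2*a*b - 3/2*a - 2/17*b**5 + 8/17*b**4 + 23/17*b**3 - 29/17*b**2 - 21/2*b + 21/2; remainder on division = -2/17*b**5 + 8/17*b**4 + 37/34*b**3 - 73/34*b**2 - 507/68*b + 555/68.

lcm(LM(g_1), LM(g_3)) = a*b**2.
S = (lcm/LT(g_1))·g_1 − (lcm/LT(g_3))·g_3 = -3/2*a*b - 3/2*a - 2/17*b**5 + 8/17*b**4 + 23/17*b**3 - 29/17*b**2 - 21/2*b + 21/2.
Reduce S modulo (g_1, g_2, g_3) in that order:
  leading term a*b: subtract (3/8)·g_2 from -3/2*a*b - 3/2*a - 2/17*b**5 + 8/17*b**4 + 23/17*b**3 - 29/17*b**2 - 21/2*b + 21/2 → 9/4*a - 2/17*b**5 + 8/17*b**4 + 23/17*b**3 - 109/34*b**2 - 21/2*b + 12
  leading term a: subtract (9/34)·g_3 from 9/4*a - 2/17*b**5 + 8/17*b**4 + 23/17*b**3 - 109/34*b**2 - 21/2*b + 12 → -2/17*b**5 + 8/17*b**4 + 37/34*b**3 - 73/34*b**2 - 507/68*b + 555/68
  leading term b**5: no divisor's leading term divides it; move -2/17*b**5 to the remainder.
  leading term b**4: no divisor's leading term divides it; move 8/17*b**4 to the remainder.
  leading term b**3: no divisor's leading term divides it; move 37/34*b**3 to the remainder.
  leading term b**2: no divisor's leading term divides it; move -73/34*b**2 to the remainder.
  leading term b: no divisor's leading term divides it; move -507/68*b to the remainder.
  leading term 1: no divisor's leading term divides it; move 555/68 to the remainder.
The remainder -2/17*b**5 + 8/17*b**4 + 37/34*b**3 - 73/34*b**2 - 507/68*b + 555/68 is nonzero, so it would be added as the next basis element.
An S-polynomial is built so that the two leading terms cancel; whether anything survives reduction is exactly the Gröbner-basis criterion.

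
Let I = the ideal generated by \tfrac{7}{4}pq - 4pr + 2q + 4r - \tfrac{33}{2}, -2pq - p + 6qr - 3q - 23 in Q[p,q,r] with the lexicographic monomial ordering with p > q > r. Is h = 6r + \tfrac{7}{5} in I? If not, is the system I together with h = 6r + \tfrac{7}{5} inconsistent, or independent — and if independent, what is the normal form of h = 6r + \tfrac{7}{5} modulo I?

6r + \tfrac{7}{5} is independent of I; its normal form modulo I is 6r + \tfrac{7}{5}.

First compute the reduced Gröbner basis of I by Buchberger's algorithm.
f_1 = \tfrac{7}{4}pq - 4pr + 2q + 4r - \tfrac{33}{2}, LT = pq.
f_2 = -2pq - p + 6qr - 3q - 23, LT = pq.

S(f_1,f_2): lcm = pq. S = -\tfrac{16}{7}pr - \tfrac{1}{2}p + 3qr - \tfrac{5}{14}q + \tfrac{16}{7}r - \tfrac{293}{14}.
  reduce S modulo (f_1, f_2):
  remainder -\tfrac{16}{7}pr - \tfrac{1}{2}p + 3qr - \tfrac{5}{14}q + \tfrac{16}{7}r - \tfrac{293}{14} ≠ 0; add k_3 = -\tfrac{16}{7}pr - \tfrac{1}{2}p + 3qr - \tfrac{5}{14}q + \tfrac{16}{7}r - \tfrac{293}{14} to the basis.

S(f_1,k_3): lcm = pqr. S = -\tfrac{7}{32}pq - \tfrac{16}{7}pr^{2} + \tfrac{21}{16}q^{2}r - \tfrac{5}{32}q^{2} + \tfrac{15}{7}qr - \tfrac{293}{32}q + \tfrac{16}{7}r^{2} - \tfrac{66}{7}r.
  reduce S modulo (f_1, f_2, k_3):
  remainder \tfrac{21}{16}q^{2}r - \tfrac{5}{32}q^{2} - 3qr^{2} + \tfrac{5}{2}qr - \tfrac{285}{32}q + 12r - \tfrac{33}{16} ≠ 0; add k_4 = \tfrac{21}{16}q^{2}r - \tfrac{5}{32}q^{2} - 3qr^{2} + \tfrac{5}{2}qr - \tfrac{285}{32}q + 12r - \tfrac{33}{16} to the basis.

The other S-polynomials (S(f_2,k_3), S(f_1,k_4), S(f_2,k_4), S(k_3,k_4)) all reduce to 0 modulo the current basis, so we have a Gröbner basis.
Inter-reduce: drop elements whose leading term is divisible by another's, tail-reduce, and make monic.
Reduced Gröbner basis: {pq + \tfrac{1}{2}p - 3qr + \tfrac{3}{2}q + \tfrac{23}{2}, pr + \tfrac{7}{32}p - \tfrac{21}{16}qr + \tfrac{5}{32}q - r + \tfrac{293}{32}, q^{2}r - \tfrac{5}{42}q^{2} - \tfrac{16}{7}qr^{2} + \tfrac{40}{21}qr - \tfrac{95}{14}q + \tfrac{64}{7}r - \tfrac{11}{7}}.
Label its elements g_1 = pq + \tfrac{1}{2}p - 3qr + \tfrac{3}{2}q + \tfrac{23}{2}, g_2 = pr + \tfrac{7}{32}p - \tfrac{21}{16}qr + \tfrac{5}{32}q - r + \tfrac{293}{32}, g_3 = q^{2}r - \tfrac{5}{42}q^{2} - \tfrac{16}{7}qr^{2} + \tfrac{40}{21}qr - \tfrac{95}{14}q + \tfrac{64}{7}r - \tfrac{11}{7}.

Reduce h = 6r + \tfrac{7}{5} modulo G:
  leading term r: no divisor's leading term divides it; move 6r to the remainder.
  leading term 1: no divisor's leading term divides it; move \tfrac{7}{5} to the remainder.
  normal form = 6r + \tfrac{7}{5}.
The normal form is nonzero, so h ∉ I. Since h minus its normal form lies in I, I + (h) = I + (n) where n = 6r + \tfrac{7}{5}; decide whether this ideal is the whole ring.
Run Buchberger on G together with n (pairs among the g_i already reduce to 0 since G is a Gröbner basis):
g_1 = pq + \tfrac{1}{2}p - 3qr + \tfrac{3}{2}q + \tfrac{23}{2}, LT = pq.
g_2 = pr + \tfrac{7}{32}p - \tfrac{21}{16}qr + \tfrac{5}{32}q - r + \tfrac{293}{32}, LT = pr.
g_3 = q^{2}r - \tfrac{5}{42}q^{2} - \tfrac{16}{7}qr^{2} + \tfrac{40}{21}qr - \tfrac{95}{14}q + \tfrac{64}{7}r - \tfrac{11}{7}, LT = q^{2}r.
n = 6r + \tfrac{7}{5}, LT = r.

S(g_2,n): lcm = pr. S = -\tfrac{7}{480}p - \tfrac{21}{16}qr + \tfrac{5}{32}q - r + \tfrac{293}{32}.
  reduce S modulo (g_1, g_2, g_3, n):
  remainder -\tfrac{7}{480}p + \tfrac{37}{80}q + \tfrac{4507}{480} ≠ 0; add m_5 = -\tfrac{7}{480}p + \tfrac{37}{80}q + \tfrac{4507}{480} to the basis.

S(g_3,n): lcm = q^{2}r. S = -\tfrac{37}{105}q^{2} - \tfrac{16}{7}qr^{2} + \tfrac{40}{21}qr - \tfrac{95}{14}q + \tfrac{64}{7}r - \tfrac{11}{7}.
  reduce S modulo (g_1, g_2, g_3, n, m_5):
  remainder -\tfrac{37}{105}q^{2} - \tfrac{23167}{3150}q - \tfrac{389}{105} ≠ 0; add m_6 = -\tfrac{37}{105}q^{2} - \tfrac{23167}{3150}q - \tfrac{389}{105} to the basis.

The other S-polynomials (S(g_1,g_2), S(g_1,g_3), S(g_1,n), S(g_2,g_3), S(g_1,m_5), S(g_2,m_5), S(g_3,m_5), S(n,m_5), S(g_1,m_6), S(g_2,m_6), S(g_3,m_6), S(n,m_6), S(m_5,m_6)) all reduce to 0 modulo the current basis, so we have a Gröbner basis.
Inter-reduce: drop elements whose leading term is divisible by another's, tail-reduce, and make monic.
Reduced Gröbner basis: {p - \tfrac{222}{7}q - \tfrac{4507}{7}, q^{2} + \tfrac{23167}{1110}q + \tfrac{389}{37}, r + \tfrac{7}{30}}.
The reduced Gröbner basis of I + (h) is {p - \tfrac{222}{7}q - \tfrac{4507}{7}, q^{2} + \tfrac{23167}{1110}q + \tfrac{389}{37}, r + \tfrac{7}{30}} ≠ {1}, a proper ideal, so the enlarged system stays consistent: h is independent of I, with normal form 6r + \tfrac{7}{5}.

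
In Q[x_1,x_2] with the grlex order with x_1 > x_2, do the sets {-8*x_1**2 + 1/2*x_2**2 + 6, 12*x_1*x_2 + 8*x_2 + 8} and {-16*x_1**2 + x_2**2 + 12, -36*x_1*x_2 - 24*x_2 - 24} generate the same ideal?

Equality of ideals is decidable: compute both reduced Gröbner bases (unique for the ordering) and check whether they agree.
Buchberger on the first generating set:
f_1 = -8*x_1**2 + 1/2*x_2**2 + 6, LT = x_1**2.
f_2 = 12*x_1*x_2 + 8*x_2 + 8, LT = x_1*x_2.

S(f_1,f_2): lcm = x_1**2*x_2. S = -1/16*x_2**3 - 2/3*x_1*x_2 - 2/3*x_1 - 3/4*x_2.
  reduce S modulo (f_1, f_2):
  remainder -1/16*x_2**3 - 2/3*x_1 - 11/36*x_2 + 4/9 ≠ 0; add g_3 = -1/16*x_2**3 - 2/3*x_1 - 11/36*x_2 + 4/9 to the basis.

The other S-polynomials (S(f_1,g_3), S(f_2,g_3)) all reduce to 0 modulo the current basis, so we have a Gröbner basis.
Inter-reduce: drop elements whose leading term is divisible by another's, tail-reduce, and make monic.
Reduced Gröbner basis: {x_2**3 + 32/3*x_1 + 44/9*x_2 - 64/9, x_1**2 - 1/16*x_2**2 - 3/4, x_1*x_2 + 2/3*x_2 + 2/3}.

Buchberger on the second generating set:
h_1 = -16*x_1**2 + x_2**2 + 12, LT = x_1**2.
h_2 = -36*x_1*x_2 - 24*x_2 - 24, LT = x_1*x_2.

S(h_1,h_2): lcm = x_1**2*x_2. S = -1/16*x_2**3 - 2/3*x_1*x_2 - 2/3*x_1 - 3/4*x_2.
  reduce S modulo (h_1, h_2):
  remainder -1/16*x_2**3 - 2/3*x_1 - 11/36*x_2 + 4/9 ≠ 0; add k_3 = -1/16*x_2**3 - 2/3*x_1 - 11/36*x_2 + 4/9 to the basis.

The other S-polynomials (S(h_1,k_3), S(h_2,k_3)) all reduce to 0 modulo the current basis, so we have a Gröbner basis.
Inter-reduce: drop elements whose leading term is divisible by another's, tail-reduce, and make monic.
Reduced Gröbner basis: {x_2**3 + 32/3*x_1 + 44/9*x_2 - 64/9, x_1**2 - 1/16*x_2**2 - 3/4, x_1*x_2 + 2/3*x_2 + 2/3}.

Same reduced basis, so the two generating sets span the same ideal.

Yes, the ideals are equal.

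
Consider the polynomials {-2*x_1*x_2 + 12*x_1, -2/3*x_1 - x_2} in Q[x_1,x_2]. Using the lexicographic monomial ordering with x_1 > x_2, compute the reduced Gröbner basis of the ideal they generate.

G = {x_1 + 3/2*x_2, x_2**2 - 6*x_2}

f_1 = -2*x_1*x_2 + 12*x_1, LT = x_1*x_2.
f_2 = -2/3*x_1 - x_2, LT = x_1.

S(f_1,f_2): lcm = x_1*x_2. S = -6*x_1 - 3/2*x_2**2.
  reduce S modulo (f_1, f_2):
  remainder -3/2*x_2**2 + 9*x_2 ≠ 0; add g_3 = -3/2*x_2**2 + 9*x_2 to the basis.

The other S-polynomials (S(f_1,g_3), S(f_2,g_3)) all reduce to 0 modulo the current basis, so we have a Gröbner basis.
Inter-reduce: drop elements whose leading term is divisible by another's, tail-reduce, and make monic.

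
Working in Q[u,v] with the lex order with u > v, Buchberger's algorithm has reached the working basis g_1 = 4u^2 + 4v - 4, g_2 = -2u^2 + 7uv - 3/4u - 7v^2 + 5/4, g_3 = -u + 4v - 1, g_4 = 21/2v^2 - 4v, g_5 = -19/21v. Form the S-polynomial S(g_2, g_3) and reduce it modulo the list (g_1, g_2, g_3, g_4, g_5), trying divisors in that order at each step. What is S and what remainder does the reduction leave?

lcm(LM(g_2), LM(g_3)) = u^2.
S = (lcm/LT(g_2))·g_2 − (lcm/LT(g_3))·g_3 = 1/2uv - 5/8u + 7/2v^2 - 5/8.
Reduce S modulo (g_1, g_2, g_3, g_4, g_5) in that order:
  leading term uv: subtract (-1/2v)·g_3 from 1/2uv - 5/8u + 7/2v^2 - 5/8 → -5/8u + 11/2v^2 - 1/2v - 5/8
  leading term u: subtract (5/8)·g_3 from -5/8u + 11/2v^2 - 1/2v - 5/8 → 11/2v^2 - 3v
  leading term v^2: subtract (11/21)·g_4 from 11/2v^2 - 3v → -19/21v
  leading term v: subtract (1)·g_5 from -19/21v → 0
The remainder is 0, so this S-polynomial contributes no new basis element.

S(g_2, g_3) = 1/2uv - 5/8u + 7/2v^2 - 5/8; remainder on division = 0.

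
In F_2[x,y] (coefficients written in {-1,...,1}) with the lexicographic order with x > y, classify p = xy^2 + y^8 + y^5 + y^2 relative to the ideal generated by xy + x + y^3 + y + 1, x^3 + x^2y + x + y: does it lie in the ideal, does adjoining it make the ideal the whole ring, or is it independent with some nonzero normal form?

First compute the reduced Gröbner basis of I by Buchberger's algorithm.
f_1 = xy + x + y^3 + y + 1, LT = xy.
f_2 = x^3 + x^2y + x + y, LT = x^3.

S(f_1,f_2): lcm = x^3y. S = x^3 + x^2y^3 + x^2y^2 + x^2y + x^2 + xy + y^2.
  leading term x^3: subtract (1)·f_2 from x^3 + x^2y^3 + x^2y^2 + x^2y + x^2 + xy + y^2 → x^2y^3 + x^2y^2 + x^2 + xy + x + y^2 + y
  leading term x^2y^3: subtract (xy^2)·f_1 from x^2y^3 + x^2y^2 + x^2 + xy + x + y^2 + y → x^2 + xy^5 + xy^3 + xy^2 + xy + x + y^2 + y
  leading term x^2: no divisor's leading term divides it; move x^2 to the remainder.
  leading term xy^5: subtract (y^4)·f_1 from xy^5 + xy^3 + xy^2 + xy + x + y^2 + y → xy^4 + xy^3 + xy^2 + xy + x + y^7 + y^5 + y^4 + y^2 + y
  leading term xy^4: subtract (y^3)·f_1 from xy^4 + xy^3 + xy^2 + xy + x + y^7 + y^5 + y^4 + y^2 + y → xy^2 + xy + x + y^7 + y^6 + y^5 + y^3 + y^2 + y
  leading term xy^2: subtract (y)·f_1 from xy^2 + xy + x + y^7 + y^6 + y^5 + y^3 + y^2 + y → x + y^7 + y^6 + y^5 + y^4 + y^3
  leading term x: no divisor's leading term divides it; move x to the remainder.
  leading term y^7: no divisor's leading term divides it; move y^7 to the remainder.
  leading term y^6: no divisor's leading term divides it; move y^6 to the remainder.
  leading term y^5: no divisor's leading term divides it; move y^5 to the remainder.
  leading term y^4: no divisor's leading term divides it; move y^4 to the remainder.
  leading term y^3: no divisor's leading term divides it; move y^3 to the remainder.
  remainder x^2 + x + y^7 + y^6 + y^5 + y^4 + y^3 ≠ 0; add h_3 = x^2 + x + y^7 + y^6 + y^5 + y^4 + y^3 to the basis.

S(f_1,h_3): lcm = x^2y. S = x^2 + xy^3 + x + y^8 + y^7 + y^6 + y^5 + y^4.
  leading term x^2: subtract (1)·h_3 from x^2 + xy^3 + x + y^8 + y^7 + y^6 + y^5 + y^4 → xy^3 + y^8 + y^3
  leading term xy^3: subtract (y^2)·f_1 from xy^3 + y^8 + y^3 → xy^2 + y^8 + y^5 + y^2
  leading term xy^2: subtract (y)·f_1 from xy^2 + y^8 + y^5 + y^2 → xy + y^8 + y^5 + y^4 + y
  leading term xy: subtract (1)·f_1 from xy + y^8 + y^5 + y^4 + y → x + y^8 + y^5 + y^4 + y^3 + 1
  leading term x: no divisor's leading term divides it; move x to the remainder.
  leading term y^8: no divisor's leading term divides it; move y^8 to the remainder.
  leading term y^5: no divisor's leading term divides it; move y^5 to the remainder.
  leading term y^4: no divisor's leading term divides it; move y^4 to the remainder.
  leading term y^3: no divisor's leading term divides it; move y^3 to the remainder.
  leading term 1: no divisor's leading term divides it; move 1 to the remainder.
  remainder x + y^8 + y^5 + y^4 + y^3 + 1 ≠ 0; add h_4 = x + y^8 + y^5 + y^4 + y^3 + 1 to the basis.

S(f_2,h_3): lcm = x^3. S = x^2y + x^2 + xy^7 + xy^6 + xy^5 + xy^4 + xy^3 + x + y.
  leading term x^2y: subtract (x)·f_1 from x^2y + x^2 + xy^7 + xy^6 + xy^5 + xy^4 + xy^3 + x + y → xy^7 + xy^6 + xy^5 + xy^4 + xy + y
  leading term xy^7: subtract (y^6)·f_1 from xy^7 + xy^6 + xy^5 + xy^4 + xy + y → xy^5 + xy^4 + xy + y^9 + y^7 + y^6 + y
  leading term xy^5: subtract (y^4)·f_1 from xy^5 + xy^4 + xy + y^9 + y^7 + y^6 + y → xy + y^9 + y^6 + y^5 + y^4 + y
  leading term xy: subtract (1)·f_1 from xy + y^9 + y^6 + y^5 + y^4 + y → x + y^9 + y^6 + y^5 + y^4 + y^3 + 1
  leading term x: subtract (1)·h_4 from x + y^9 + y^6 + y^5 + y^4 + y^3 + 1 → y^9 + y^8 + y^6
  leading term y^9: no divisor's leading term divides it; move y^9 to the remainder.
  leading term y^8: no divisor's leading term divides it; move y^8 to the remainder.
  leading term y^6: no divisor's leading term divides it; move y^6 to the remainder.
  remainder y^9 + y^8 + y^6 ≠ 0; add h_5 = y^9 + y^8 + y^6 to the basis.

The other S-polynomials (S(f_1,h_4), S(f_2,h_4), S(h_3,h_4), S(f_1,h_5), S(f_2,h_5), S(h_3,h_5), S(h_4,h_5)) all reduce to 0 modulo the current basis, so we have a Gröbner basis.
Inter-reduce: drop elements whose leading term is divisible by another's, tail-reduce, and make monic.
Reduced Gröbner basis: {x + y^8 + y^5 + y^4 + y^3 + 1, y^9 + y^8 + y^6}.
Label its elements g_1 = x + y^8 + y^5 + y^4 + y^3 + 1, g_2 = y^9 + y^8 + y^6.

Reduce p = xy^2 + y^8 + y^5 + y^2 modulo G:
  leading term xy^2: subtract (y^2)·g_1 from xy^2 + y^8 + y^5 + y^2 → y^10 + y^8 + y^7 + y^6
  leading term y^10: subtract (y)·g_2 from y^10 + y^8 + y^7 + y^6 → y^9 + y^8 + y^6
  leading term y^9: subtract (1)·g_2 from y^9 + y^8 + y^6 → 0
  normal form = 0.
Since the normal form is 0, p ∈ I.

Ideal membership is decidable via reduction modulo a Gröbner basis.

xy^2 + y^8 + y^5 + y^2 lies in I (it reduces to 0).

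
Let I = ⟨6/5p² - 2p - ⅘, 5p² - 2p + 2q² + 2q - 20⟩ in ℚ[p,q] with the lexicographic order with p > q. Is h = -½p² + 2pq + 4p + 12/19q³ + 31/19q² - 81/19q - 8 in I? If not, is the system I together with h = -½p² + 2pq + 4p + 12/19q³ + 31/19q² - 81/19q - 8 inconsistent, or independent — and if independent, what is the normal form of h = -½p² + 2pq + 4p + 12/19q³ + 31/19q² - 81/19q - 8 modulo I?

-½p² + 2pq + 4p + 12/19q³ + 31/19q² - 81/19q - 8 lies in I (it reduces to 0).

First compute the reduced Gröbner basis of I by Buchberger's algorithm.
f_1 = 6/5p² - 2p - ⅘, LT = p².
f_2 = 5p² - 2p + 2q² + 2q - 20, LT = p².

S(f_1,f_2): lcm = p². S = -19/15p - ⅖q² - ⅖q + 10/3.
  leading term p: no divisor's leading term divides it; move -19/15p to the remainder.
  leading term q²: no divisor's leading term divides it; move -⅖q² to the remainder.
  leading term q: no divisor's leading term divides it; move -⅖q to the remainder.
  leading term 1: no divisor's leading term divides it; move 10/3 to the remainder.
  remainder -19/15p - ⅖q² - ⅖q + 10/3 ≠ 0; add k_3 = -19/15p - ⅖q² - ⅖q + 10/3 to the basis.

S(f_1,k_3): lcm = p². S = -6/19pq² - 6/19pq + 55/57p - ⅔.
  leading term pq²: subtract (90/361q²)·k_3 from -6/19pq² - 6/19pq + 55/57p - ⅔ → -6/19pq + 55/57p + 36/361q⁴ + 36/361q³ - 300/361q² - ⅔
  leading term pq: subtract (90/361q)·k_3 from -6/19pq + 55/57p + 36/361q⁴ + 36/361q³ - 300/361q² - ⅔ → 55/57p + 36/361q⁴ + 72/361q³ - 264/361q² - 300/361q - ⅔
  leading term p: subtract (-275/361)·k_3 from 55/57p + 36/361q⁴ + 72/361q³ - 264/361q² - 300/361q - ⅔ → 36/361q⁴ + 72/361q³ - 374/361q² - 410/361q + 676/361
  leading term q⁴: no divisor's leading term divides it; move 36/361q⁴ to the remainder.
  leading term q³: no divisor's leading term divides it; move 72/361q³ to the remainder.
  leading term q²: no divisor's leading term divides it; move -374/361q² to the remainder.
  leading term q: no divisor's leading term divides it; move -410/361q to the remainder.
  leading term 1: no divisor's leading term divides it; move 676/361 to the remainder.
  remainder 36/361q⁴ + 72/361q³ - 374/361q² - 410/361q + 676/361 ≠ 0; add k_4 = 36/361q⁴ + 72/361q³ - 374/361q² - 410/361q + 676/361 to the basis.

The other S-polynomials (S(f_2,k_3), S(f_1,k_4), S(f_2,k_4), S(k_3,k_4)) all reduce to 0 modulo the current basis, so we have a Gröbner basis.
Inter-reduce: drop elements whose leading term is divisible by another's, tail-reduce, and make monic.
Reduced Gröbner basis: {p + 6/19q² + 6/19q - 50/19, q⁴ + 2q³ - 187/18q² - 205/18q + 169/9}.
Label its elements g_1 = p + 6/19q² + 6/19q - 50/19, g_2 = q⁴ + 2q³ - 187/18q² - 205/18q + 169/9.

Reduce h = -½p² + 2pq + 4p + 12/19q³ + 31/19q² - 81/19q - 8 modulo G:
  leading term p²: subtract (-½p)·g_1 from -½p² + 2pq + 4p + 12/19q³ + 31/19q² - 81/19q - 8 → 3/19pq² + 41/19pq + 51/19p + 12/19q³ + 31/19q² - 81/19q - 8
  leading term pq²: subtract (3/19q²)·g_1 from 3/19pq² + 41/19pq + 51/19p + 12/19q³ + 31/19q² - 81/19q - 8 → 41/19pq + 51/19p - 18/361q⁴ + 210/361q³ + 739/361q² - 81/19q - 8
  leading term pq: subtract (41/19q)·g_1 from 41/19pq + 51/19p - 18/361q⁴ + 210/361q³ + 739/361q² - 81/19q - 8 → 51/19p - 18/361q⁴ - 36/361q³ + 493/361q² + 511/361q - 8
  leading term p: subtract (51/19)·g_1 from 51/19p - 18/361q⁴ - 36/361q³ + 493/361q² + 511/361q - 8 → -18/361q⁴ - 36/361q³ + 187/361q² + 205/361q - 338/361
  leading term q⁴: subtract (-18/361)·g_2 from -18/361q⁴ - 36/361q³ + 187/361q² + 205/361q - 338/361 → 0
  normal form = 0.
Since the normal form is 0, h ∈ I.

The remainder on division by a Gröbner basis is unique — it is the normal form.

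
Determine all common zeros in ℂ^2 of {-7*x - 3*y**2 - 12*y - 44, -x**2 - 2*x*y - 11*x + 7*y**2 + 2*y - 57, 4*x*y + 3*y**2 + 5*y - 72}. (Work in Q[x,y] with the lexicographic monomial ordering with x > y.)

{(-5, -3)}

Compute a lex Gröbner basis by Buchberger's algorithm.
f_1 = -7*x - 3*y**2 - 12*y - 44, LT = x.
f_2 = -x**2 - 2*x*y - 11*x + 7*y**2 + 2*y - 57, LT = x**2.
f_3 = 4*x*y + 3*y**2 + 5*y - 72, LT = x*y.

S(f_1,f_2): lcm = x**2. S = 3/7*x*y**2 - 2/7*x*y - 33/7*x + 7*y**2 + 2*y - 57.
  leading term x*y**2: subtract (-3/49*y**2)·f_1 from 3/7*x*y**2 - 2/7*x*y - 33/7*x + 7*y**2 + 2*y - 57 → -2/7*x*y - 33/7*x - 9/49*y**4 - 36/49*y**3 + 211/49*y**2 + 2*y - 57
  leading term x*y: subtract (2/49*y)·f_1 from -2/7*x*y - 33/7*x - 9/49*y**4 - 36/49*y**3 + 211/49*y**2 + 2*y - 57 → -33/7*x - 9/49*y**4 - 30/49*y**3 + 235/49*y**2 + 186/49*y - 57
  leading term x: subtract (33/49)·f_1 from -33/7*x - 9/49*y**4 - 30/49*y**3 + 235/49*y**2 + 186/49*y - 57 → -9/49*y**4 - 30/49*y**3 + 334/49*y**2 + 582/49*y - 1341/49
  leading term y**4: no divisor's leading term divides it; move -9/49*y**4 to the remainder.
  leading term y**3: no divisor's leading term divides it; move -30/49*y**3 to the remainder.
  leading term y**2: no divisor's leading term divides it; move 334/49*y**2 to the remainder.
  leading term y: no divisor's leading term divides it; move 582/49*y to the remainder.
  leading term 1: no divisor's leading term divides it; move -1341/49 to the remainder.
  remainder -9/49*y**4 - 30/49*y**3 + 334/49*y**2 + 582/49*y - 1341/49 ≠ 0; add h_4 = -9/49*y**4 - 30/49*y**3 + 334/49*y**2 + 582/49*y - 1341/49 to the basis.

S(f_1,f_3): lcm = x*y. S = 3/7*y**3 + 27/28*y**2 + 141/28*y + 18.
  leading term y**3: no divisor's leading term divides it; move 3/7*y**3 to the remainder.
  leading term y**2: no divisor's leading term divides it; move 27/28*y**2 to the remainder.
  leading term y: no divisor's leading term divides it; move 141/28*y to the remainder.
  leading term 1: no divisor's leading term divides it; move 18 to the remainder.
  remainder 3/7*y**3 + 27/28*y**2 + 141/28*y + 18 ≠ 0; add h_5 = 3/7*y**3 + 27/28*y**2 + 141/28*y + 18 to the basis.

S(f_2,f_3): lcm = x**2*y. S = 5/4*x*y**2 + 39/4*x*y + 18*x - 7*y**3 - 2*y**2 + 57*y.
  leading term x*y**2: subtract (-5/28*y**2)·f_1 from 5/4*x*y**2 + 39/4*x*y + 18*x - 7*y**3 - 2*y**2 + 57*y → 39/4*x*y + 18*x - 15/28*y**4 - 64/7*y**3 - 69/7*y**2 + 57*y
  leading term x*y: subtract (-39/28*y)·f_1 from 39/4*x*y + 18*x - 15/28*y**4 - 64/7*y**3 - 69/7*y**2 + 57*y → 18*x - 15/28*y**4 - 373/28*y**3 - 186/7*y**2 - 30/7*y
  leading term x: subtract (-18/7)·f_1 from 18*x - 15/28*y**4 - 373/28*y**3 - 186/7*y**2 - 30/7*y → -15/28*y**4 - 373/28*y**3 - 240/7*y**2 - 246/7*y - 792/7
  leading term y**4: subtract (35/12)·h_4 from -15/28*y**4 - 373/28*y**3 - 240/7*y**2 - 246/7*y - 792/7 → -323/28*y**3 - 325/6*y**2 - 977/14*y - 933/28
  leading term y**3: subtract (-323/12)·h_5 from -323/28*y**3 - 325/6*y**2 - 977/14*y - 933/28 → -9479/336*y**2 + 7365/112*y + 12633/28
  leading term y**2: no divisor's leading term divides it; move -9479/336*y**2 to the remainder.
  leading term y: no divisor's leading term divides it; move 7365/112*y to the remainder.
  leading term 1: no divisor's leading term divides it; move 12633/28 to the remainder.
  remainder -9479/336*y**2 + 7365/112*y + 12633/28 ≠ 0; add h_6 = -9479/336*y**2 + 7365/112*y + 12633/28 to the basis.

S(f_3,h_4): lcm = x*y**4. S = -10/3*x*y**3 + 334/9*x*y**2 + 194/3*x*y - 149*x + 3/4*y**5 + 5/4*y**4 - 18*y**3.
  leading term x*y**3: subtract (10/21*y**3)·f_1 from -10/3*x*y**3 + 334/9*x*y**2 + 194/3*x*y - 149*x + 3/4*y**5 + 5/4*y**4 - 18*y**3 → 334/9*x*y**2 + 194/3*x*y - 149*x + 61/28*y**5 + 195/28*y**4 + 62/21*y**3
  leading term x*y**2: subtract (-334/63*y**2)·f_1 from 334/9*x*y**2 + 194/3*x*y - 149*x + 61/28*y**5 + 195/28*y**4 + 62/21*y**3 → 194/3*x*y - 149*x + 61/28*y**5 - 751/84*y**4 - 182/3*y**3 - 14696/63*y**2
  leading term x*y: subtract (-194/21*y)·f_1 from 194/3*x*y - 149*x + 61/28*y**5 - 751/84*y**4 - 182/3*y**3 - 14696/63*y**2 → -149*x + 61/28*y**5 - 751/84*y**4 - 1856/21*y**3 - 21680/63*y**2 - 8536/21*y
  leading term x: subtract (149/7)·f_1 from -149*x + 61/28*y**5 - 751/84*y**4 - 1856/21*y**3 - 21680/63*y**2 - 8536/21*y → 61/28*y**5 - 751/84*y**4 - 1856/21*y**3 - 17657/63*y**2 - 3172/21*y + 6556/7
  leading term y**5: subtract (-427/36*y)·h_4 from 61/28*y**5 - 751/84*y**4 - 1856/21*y**3 - 17657/63*y**2 - 3172/21*y + 6556/7 → -1361/84*y**4 - 949/126*y**3 - 2509/18*y**2 - 39955/84*y + 6556/7
  leading term y**4: subtract (9527/108)·h_4 from -1361/84*y**4 - 949/126*y**3 - 2509/18*y**2 - 39955/84*y + 6556/7 → 976/21*y**3 - 139988/189*y**2 - 383899/252*y + 281461/84
  leading term y**3: subtract (976/9)·h_5 from 976/21*y**3 - 139988/189*y**2 - 383899/252*y + 281461/84 → -159752/189*y**2 - 521515/252*y + 117493/84
  leading term y**2: subtract (2556032/85311)·h_6 from -159752/189*y**2 - 521515/252*y + 117493/84 → -1378533515/341244*y - 1378533515/113748
  leading term y: no divisor's leading term divides it; move -1378533515/341244*y to the remainder.
  leading term 1: no divisor's leading term divides it; move -1378533515/113748 to the remainder.
  remainder -1378533515/341244*y - 1378533515/113748 ≠ 0; add h_7 = -1378533515/341244*y - 1378533515/113748 to the basis.

The other S-polynomials (S(f_1,h_4), S(f_2,h_4), S(f_1,h_5), S(f_2,h_5), S(f_3,h_5), S(h_4,h_5), S(f_1,h_6), S(f_2,h_6), S(f_3,h_6), S(h_4,h_6), S(h_5,h_6), S(f_1,h_7), S(f_2,h_7), S(f_3,h_7), S(h_4,h_7), S(h_5,h_7), S(h_6,h_7)) all reduce to 0 modulo the current basis, so we have a Gröbner basis.
Inter-reduce: drop elements whose leading term is divisible by another's, tail-reduce, and make monic.
Reduced Gröbner basis: {x + 5, y + 3}.

Since the basis is lex-ordered, y + 3 is univariate in y. Its roots are {-3}. Back-substituting each root into the other basis elements fixes the other coordinates.
  y = -3: the earlier basis element becomes x + 5 = 0, giving x = -5 — point (-5, -3).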